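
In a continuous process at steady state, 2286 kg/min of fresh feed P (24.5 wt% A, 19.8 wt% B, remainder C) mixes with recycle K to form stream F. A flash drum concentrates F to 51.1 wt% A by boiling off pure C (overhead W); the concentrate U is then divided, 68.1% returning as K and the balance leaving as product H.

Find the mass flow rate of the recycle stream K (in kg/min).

Overall A balance (none leaves overhead): A in fresh feed = A in product, i.e. 2286×0.245 = (1−0.681)·U·0.511.
U = 560.07/(0.511×0.319) = 3435.8 kg/min.
Recycle K = 0.681×3435.8 = 2339.8 kg/min.

2340 kg/min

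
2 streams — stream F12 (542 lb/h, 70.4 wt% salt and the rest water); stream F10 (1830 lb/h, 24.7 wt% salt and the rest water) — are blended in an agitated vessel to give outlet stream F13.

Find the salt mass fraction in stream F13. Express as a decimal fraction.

Total flow out = 542 + 1830 = 2372 lb/h.
salt in = 542×0.704 + 1830×0.247 = 833.58 lb/h.
salt mass fraction in F13 = 833.58/2372 = 0.351.

0.351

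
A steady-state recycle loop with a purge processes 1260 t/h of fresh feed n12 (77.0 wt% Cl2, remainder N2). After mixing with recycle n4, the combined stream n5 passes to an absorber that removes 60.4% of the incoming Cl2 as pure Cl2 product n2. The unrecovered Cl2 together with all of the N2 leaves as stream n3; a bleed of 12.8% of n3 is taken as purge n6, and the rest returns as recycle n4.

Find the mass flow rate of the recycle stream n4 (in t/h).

2486 t/h

N2 enters only via n12 and leaves only via the purge: 1260×0.230 = 0.128×(N2 in n3), and the absorber passes all N2, so N2 in n5 = N2 in n3 = 2264.1 t/h.
Cl2 in n5: m_A = 1260×0.770 + (1−0.128)·(1−0.604)·m_A, so m_A = 970.2/0.6547 = 1481.9 t/h.
n3 = (1−0.604)×1481.9 + 2264.1 = 2850.9 t/h.
Recycle n4 = (1−0.128)×2850.9 = 2486 t/h.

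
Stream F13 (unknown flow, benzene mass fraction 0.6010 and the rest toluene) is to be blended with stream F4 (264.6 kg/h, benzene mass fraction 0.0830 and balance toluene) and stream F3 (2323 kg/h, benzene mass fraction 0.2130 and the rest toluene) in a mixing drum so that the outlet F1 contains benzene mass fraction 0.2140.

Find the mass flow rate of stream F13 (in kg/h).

Let F13 be the unknown flow. Total out = 2587.6 + F13.
benzene balance: 516.76 + 0.601·F13 = 0.214·(2587.6 + F13)
(0.601 − 0.214)·F13 = 0.214×2587.6 − 516.76 = 36.986
F13 = 36.986 / 0.387 = 95.57 kg/h

95.57 kg/h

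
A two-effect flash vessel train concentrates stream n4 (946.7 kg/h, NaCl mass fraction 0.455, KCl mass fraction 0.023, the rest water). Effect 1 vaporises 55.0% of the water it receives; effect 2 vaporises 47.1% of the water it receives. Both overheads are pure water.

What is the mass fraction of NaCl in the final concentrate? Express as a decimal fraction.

water in feed = 946.7×0.522 = 494.18 kg/h.
After stage 1: water left = (1−0.550)×494.18 = 222.38; stream total = 674.9 kg/h.
After stage 2: water left = (1−0.471)×222.38 = 117.64; final concentrate = 570.16 kg/h.
NaCl fraction = 430.75/570.16 = 0.755.

0.755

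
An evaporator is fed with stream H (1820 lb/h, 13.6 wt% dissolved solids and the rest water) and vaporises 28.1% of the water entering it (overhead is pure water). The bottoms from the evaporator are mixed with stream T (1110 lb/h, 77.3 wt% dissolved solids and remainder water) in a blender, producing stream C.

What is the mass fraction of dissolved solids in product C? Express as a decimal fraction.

Vapour removed = 0.281×0.864×1820 = 441.87 lb/h; concentrate = 1378.1 lb/h.
dissolved solids reaching the mixer = 247.52 (from concentrate) + 1110×0.773 = 1105.5 lb/h.
Product flow = 1378.1 + 1110 = 2488.1 lb/h; dissolved solids fraction = 0.444.

0.444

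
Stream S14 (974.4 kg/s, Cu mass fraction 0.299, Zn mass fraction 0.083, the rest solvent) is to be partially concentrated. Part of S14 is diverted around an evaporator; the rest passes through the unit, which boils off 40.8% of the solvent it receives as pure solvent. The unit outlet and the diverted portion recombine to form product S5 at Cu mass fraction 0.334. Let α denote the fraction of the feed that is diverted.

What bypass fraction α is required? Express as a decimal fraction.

All 974.4×0.299 = 291.35 kg/s of Cu reaches S5, so S5 = 291.35/0.334 = 872.29 kg/s and vapour = 102.11 kg/s.
The evaporator receives (1−α)·974.4 of feed at 0.618 solvent and removes 0.408 of that solvent:
0.408×0.618×(1−α)×974.4 = 102.11
(1−α) = 102.11/245.69 = 0.4156;  α = 0.5844.

0.584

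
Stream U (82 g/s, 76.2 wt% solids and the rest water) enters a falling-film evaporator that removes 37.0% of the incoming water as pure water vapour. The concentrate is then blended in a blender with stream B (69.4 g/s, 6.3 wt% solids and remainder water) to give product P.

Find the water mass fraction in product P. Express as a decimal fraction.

Vapour removed = 0.370×0.238×82 = 7.2209 g/s; concentrate = 74.779 g/s.
water reaching the mixer = 12.295 (from concentrate) + 69.4×0.937 = 77.323 g/s.
Product flow = 74.779 + 69.4 = 144.18 g/s; water fraction = 0.5363.

0.5363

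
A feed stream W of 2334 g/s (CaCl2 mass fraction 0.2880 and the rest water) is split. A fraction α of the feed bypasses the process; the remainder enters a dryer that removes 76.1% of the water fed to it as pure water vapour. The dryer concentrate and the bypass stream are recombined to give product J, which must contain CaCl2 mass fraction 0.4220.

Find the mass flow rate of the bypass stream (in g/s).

966.2 g/s

All 2334×0.288 = 672.19 g/s of CaCl2 reaches J, so J = 672.19/0.422 = 1592.9 g/s and vapour = 741.13 g/s.
The evaporator receives (1−α)·2334 of feed at 0.712 water and removes 0.761 of that water:
0.761×0.712×(1−α)×2334 = 741.13
(1−α) = 741.13/1264.6 = 0.5860;  α = 0.4140.
Bypass flow = 0.4140×2334 = 966.18 g/s.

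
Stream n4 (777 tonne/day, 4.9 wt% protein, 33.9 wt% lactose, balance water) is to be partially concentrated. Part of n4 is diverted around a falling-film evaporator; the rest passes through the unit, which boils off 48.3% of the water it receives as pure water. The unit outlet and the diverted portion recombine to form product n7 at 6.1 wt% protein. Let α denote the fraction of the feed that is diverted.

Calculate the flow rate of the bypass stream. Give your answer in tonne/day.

All 777×0.049 = 38.073 tonne/day of protein reaches n7, so n7 = 38.073/0.061 = 624.15 tonne/day and vapour = 152.85 tonne/day.
The evaporator receives (1−α)·777 of feed at 0.612 water and removes 0.483 of that water:
0.483×0.612×(1−α)×777 = 152.85
(1−α) = 152.85/229.68 = 0.6655;  α = 0.3345.
Bypass flow = 0.3345×777 = 259.9 tonne/day.

259.9 tonne/day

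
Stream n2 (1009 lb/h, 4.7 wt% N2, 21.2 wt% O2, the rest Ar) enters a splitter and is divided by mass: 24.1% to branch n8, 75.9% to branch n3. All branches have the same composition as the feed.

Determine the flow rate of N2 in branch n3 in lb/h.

Branch n3 total = 0.759×1009 = 765.83 lb/h.
N2 in n3 = 0.047×765.83 = 35.994 lb/h.

35.99 lb/h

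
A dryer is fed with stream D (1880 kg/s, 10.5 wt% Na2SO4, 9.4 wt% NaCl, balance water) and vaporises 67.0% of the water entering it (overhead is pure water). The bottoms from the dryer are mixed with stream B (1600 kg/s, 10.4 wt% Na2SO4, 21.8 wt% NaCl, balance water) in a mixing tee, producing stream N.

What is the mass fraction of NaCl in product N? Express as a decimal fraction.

Vapour removed = 0.670×0.801×1880 = 1008.9 kg/s; concentrate = 871.06 kg/s.
NaCl reaching the mixer = 176.72 (from concentrate) + 1600×0.218 = 525.52 kg/s.
Product flow = 871.06 + 1600 = 2471.1 kg/s; NaCl fraction = 0.213.

0.213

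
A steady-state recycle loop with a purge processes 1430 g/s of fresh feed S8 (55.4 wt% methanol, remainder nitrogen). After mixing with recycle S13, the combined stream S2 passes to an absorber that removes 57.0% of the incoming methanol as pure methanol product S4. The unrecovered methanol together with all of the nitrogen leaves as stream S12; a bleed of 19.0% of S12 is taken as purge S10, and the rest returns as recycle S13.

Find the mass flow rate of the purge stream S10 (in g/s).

nitrogen enters only via S8 and leaves only via the purge: 1430×0.446 = 0.190×(nitrogen in S12), and the absorber passes all nitrogen, so nitrogen in S2 = nitrogen in S12 = 3356.7 g/s.
methanol in S2: m_A = 1430×0.554 + (1−0.190)·(1−0.570)·m_A, so m_A = 792.22/0.6517 = 1215.6 g/s.
S12 = (1−0.570)×1215.6 + 3356.7 = 3879.5 g/s.
Purge S10 = 0.190×3879.5 = 737.1 g/s.

737.1 g/s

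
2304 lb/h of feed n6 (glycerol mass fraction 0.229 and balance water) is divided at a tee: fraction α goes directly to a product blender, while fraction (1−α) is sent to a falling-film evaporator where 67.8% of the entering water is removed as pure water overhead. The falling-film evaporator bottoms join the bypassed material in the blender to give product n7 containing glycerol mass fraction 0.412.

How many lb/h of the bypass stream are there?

346.3 lb/h

All 2304×0.229 = 527.62 lb/h of glycerol reaches n7, so n7 = 527.62/0.412 = 1280.6 lb/h and vapour = 1023.4 lb/h.
The evaporator receives (1−α)·2304 of feed at 0.771 water and removes 0.678 of that water:
0.678×0.771×(1−α)×2304 = 1023.4
(1−α) = 1023.4/1204.4 = 0.8497;  α = 0.1503.
Bypass flow = 0.1503×2304 = 346.27 lb/h.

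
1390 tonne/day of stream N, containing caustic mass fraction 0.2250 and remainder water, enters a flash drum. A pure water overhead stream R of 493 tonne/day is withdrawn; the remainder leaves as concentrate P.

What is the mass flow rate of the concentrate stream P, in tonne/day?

897 tonne/day

Concentrate = 1390 − 493 = 897 tonne/day.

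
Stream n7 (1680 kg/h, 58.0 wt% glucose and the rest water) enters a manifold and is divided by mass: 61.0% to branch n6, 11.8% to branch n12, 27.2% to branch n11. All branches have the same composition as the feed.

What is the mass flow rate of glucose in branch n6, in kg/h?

594.4 kg/h

Branch n6 total = 0.610×1680 = 1024.8 kg/h.
glucose in n6 = 0.580×1024.8 = 594.38 kg/h.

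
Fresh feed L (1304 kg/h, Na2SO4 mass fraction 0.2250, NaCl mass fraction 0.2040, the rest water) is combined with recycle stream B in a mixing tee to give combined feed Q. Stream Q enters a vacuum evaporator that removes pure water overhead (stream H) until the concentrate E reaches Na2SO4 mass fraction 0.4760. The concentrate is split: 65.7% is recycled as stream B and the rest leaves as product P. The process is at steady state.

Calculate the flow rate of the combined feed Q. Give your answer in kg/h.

Overall Na2SO4 balance (none leaves overhead): Na2SO4 in fresh feed = Na2SO4 in product, i.e. 1304×0.225 = (1−0.657)·E·0.476.
E = 293.4/(0.476×0.343) = 1797 kg/h.
Recycle B = 0.657×1797 = 1180.7 kg/h.
Combined feed Q = 1304 + 1180.7 = 2484.7 kg/h.

2485 kg/h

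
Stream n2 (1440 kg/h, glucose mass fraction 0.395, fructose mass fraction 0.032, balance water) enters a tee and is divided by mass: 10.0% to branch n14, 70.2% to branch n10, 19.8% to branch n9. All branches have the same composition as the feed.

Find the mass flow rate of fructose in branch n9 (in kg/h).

9.124 kg/h

Branch n9 total = 0.198×1440 = 285.12 kg/h.
fructose in n9 = 0.032×285.12 = 9.1238 kg/h.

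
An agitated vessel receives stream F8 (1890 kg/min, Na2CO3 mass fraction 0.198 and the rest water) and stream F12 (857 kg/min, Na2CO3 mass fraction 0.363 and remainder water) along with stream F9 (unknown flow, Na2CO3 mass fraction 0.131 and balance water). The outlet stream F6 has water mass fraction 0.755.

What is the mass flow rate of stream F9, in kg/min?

Let F9 be the unknown flow. Total out = 2747 + F9.
water balance: 2061.7 + 0.869·F9 = 0.755·(2747 + F9)
(0.869 − 0.755)·F9 = 0.755×2747 − 2061.7 = 12.296
F9 = 12.296 / 0.114 = 107.86 kg/min

107.9 kg/min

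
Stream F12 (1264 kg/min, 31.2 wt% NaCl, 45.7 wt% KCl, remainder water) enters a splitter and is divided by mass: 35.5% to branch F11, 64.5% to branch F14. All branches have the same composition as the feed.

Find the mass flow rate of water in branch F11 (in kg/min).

103.7 kg/min

Branch F11 total = 0.355×1264 = 448.72 kg/min.
water in F11 = 0.231×448.72 = 103.65 kg/min.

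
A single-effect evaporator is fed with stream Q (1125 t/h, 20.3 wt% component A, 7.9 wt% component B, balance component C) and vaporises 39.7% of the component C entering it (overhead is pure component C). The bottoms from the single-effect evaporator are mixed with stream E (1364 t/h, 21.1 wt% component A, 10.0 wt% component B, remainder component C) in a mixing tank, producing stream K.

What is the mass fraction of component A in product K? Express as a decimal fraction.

0.238

Vapour removed = 0.397×0.718×1125 = 320.68 t/h; concentrate = 804.32 t/h.
component A reaching the mixer = 228.38 (from concentrate) + 1364×0.211 = 516.18 t/h.
Product flow = 804.32 + 1364 = 2168.3 t/h; component A fraction = 0.238.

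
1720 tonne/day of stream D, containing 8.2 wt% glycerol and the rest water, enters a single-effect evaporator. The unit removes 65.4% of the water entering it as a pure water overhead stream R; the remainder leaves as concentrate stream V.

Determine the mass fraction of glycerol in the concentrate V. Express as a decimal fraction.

glycerol is not removed: 1720×0.082 = 141.04 tonne/day of glycerol enters V.
water entering = 1720×0.918 = 1579 tonne/day; overhead removed = 0.654×1579 = 1032.6 tonne/day.
Concentrate = 1720 − 1032.6 = 687.36 tonne/day.
Mass fraction = 141.04/687.36 = 0.205.

0.205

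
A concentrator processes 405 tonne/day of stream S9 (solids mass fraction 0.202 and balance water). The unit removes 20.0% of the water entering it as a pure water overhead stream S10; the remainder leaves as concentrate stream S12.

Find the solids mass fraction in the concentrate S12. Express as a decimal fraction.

solids is not removed: 405×0.202 = 81.81 tonne/day of solids enters S12.
water entering = 405×0.798 = 323.19 tonne/day; overhead removed = 0.200×323.19 = 64.638 tonne/day.
Concentrate = 405 − 64.638 = 340.36 tonne/day.
Mass fraction = 81.81/340.36 = 0.240.

0.240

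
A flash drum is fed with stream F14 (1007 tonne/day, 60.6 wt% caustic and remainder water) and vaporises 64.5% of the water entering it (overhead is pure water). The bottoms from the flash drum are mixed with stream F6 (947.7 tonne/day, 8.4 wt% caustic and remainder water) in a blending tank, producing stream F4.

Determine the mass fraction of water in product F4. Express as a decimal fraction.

0.5939

Vapour removed = 0.645×0.394×1007 = 255.91 tonne/day; concentrate = 751.09 tonne/day.
water reaching the mixer = 140.85 (from concentrate) + 947.7×0.916 = 1008.9 tonne/day.
Product flow = 751.09 + 947.7 = 1698.8 tonne/day; water fraction = 0.5939.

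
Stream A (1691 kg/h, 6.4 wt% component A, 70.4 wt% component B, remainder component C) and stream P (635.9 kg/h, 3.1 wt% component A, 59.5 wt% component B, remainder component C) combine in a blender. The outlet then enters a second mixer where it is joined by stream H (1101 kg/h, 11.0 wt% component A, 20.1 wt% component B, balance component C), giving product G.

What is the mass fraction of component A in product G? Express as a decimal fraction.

0.0727

Overall, product flow = 3427.9 kg/h.
component A in = 1691×0.064 + 635.9×0.031 + 1101×0.110 = 249.05 kg/h.
component A fraction in G = 0.0727.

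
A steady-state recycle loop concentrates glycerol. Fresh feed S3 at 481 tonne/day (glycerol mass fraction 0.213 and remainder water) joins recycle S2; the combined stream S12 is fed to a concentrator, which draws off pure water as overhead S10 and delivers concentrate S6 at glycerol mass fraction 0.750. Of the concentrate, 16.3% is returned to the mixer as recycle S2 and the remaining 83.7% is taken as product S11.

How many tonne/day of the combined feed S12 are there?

507.6 tonne/day

Overall glycerol balance (none leaves overhead): glycerol in fresh feed = glycerol in product, i.e. 481×0.213 = (1−0.163)·S6·0.750.
S6 = 102.45/(0.750×0.837) = 163.21 tonne/day.
Recycle S2 = 0.163×163.21 = 26.603 tonne/day.
Combined feed S12 = 481 + 26.603 = 507.6 tonne/day.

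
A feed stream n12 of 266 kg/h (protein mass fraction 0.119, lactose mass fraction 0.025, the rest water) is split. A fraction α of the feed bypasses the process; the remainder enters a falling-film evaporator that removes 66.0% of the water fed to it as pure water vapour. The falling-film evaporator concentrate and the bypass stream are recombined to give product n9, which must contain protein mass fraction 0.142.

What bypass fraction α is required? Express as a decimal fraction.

0.713

All 266×0.119 = 31.654 kg/h of protein reaches n9, so n9 = 31.654/0.142 = 222.92 kg/h and vapour = 43.085 kg/h.
The evaporator receives (1−α)·266 of feed at 0.856 water and removes 0.660 of that water:
0.660×0.856×(1−α)×266 = 43.085
(1−α) = 43.085/150.28 = 0.2867;  α = 0.7133.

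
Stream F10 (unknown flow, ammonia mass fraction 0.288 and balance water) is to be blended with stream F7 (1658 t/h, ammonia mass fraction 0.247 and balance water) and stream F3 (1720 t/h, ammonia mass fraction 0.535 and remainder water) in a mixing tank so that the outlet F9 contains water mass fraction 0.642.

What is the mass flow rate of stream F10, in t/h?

Let F10 be the unknown flow. Total out = 3378 + F10.
water balance: 2048.3 + 0.712·F10 = 0.642·(3378 + F10)
(0.712 − 0.642)·F10 = 0.642×3378 − 2048.3 = 120.4
F10 = 120.4 / 0.070 = 1720 t/h

1720 t/h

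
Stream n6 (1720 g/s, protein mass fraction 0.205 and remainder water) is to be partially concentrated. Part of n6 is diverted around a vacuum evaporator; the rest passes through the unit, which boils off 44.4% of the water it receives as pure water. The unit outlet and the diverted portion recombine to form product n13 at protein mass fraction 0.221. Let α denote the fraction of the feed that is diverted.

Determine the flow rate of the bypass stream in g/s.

1367 g/s

All 1720×0.205 = 352.6 g/s of protein reaches n13, so n13 = 352.6/0.221 = 1595.5 g/s and vapour = 124.52 g/s.
The evaporator receives (1−α)·1720 of feed at 0.795 water and removes 0.444 of that water:
0.444×0.795×(1−α)×1720 = 124.52
(1−α) = 124.52/607.13 = 0.2051;  α = 0.7949.
Bypass flow = 0.7949×1720 = 1367.2 g/s.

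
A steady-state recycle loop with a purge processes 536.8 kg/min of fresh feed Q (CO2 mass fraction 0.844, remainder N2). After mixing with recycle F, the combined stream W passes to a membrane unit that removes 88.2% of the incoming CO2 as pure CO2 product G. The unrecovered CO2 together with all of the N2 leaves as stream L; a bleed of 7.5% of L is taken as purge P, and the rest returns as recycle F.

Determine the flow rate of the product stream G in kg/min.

448.6 kg/min

CO2 in W: m_A = 536.8×0.844 + (1−0.075)·(1−0.882)·m_A, so m_A = 453.06/0.8909 = 508.57 kg/min.
Product G = 0.882×508.57 = 448.56 kg/min.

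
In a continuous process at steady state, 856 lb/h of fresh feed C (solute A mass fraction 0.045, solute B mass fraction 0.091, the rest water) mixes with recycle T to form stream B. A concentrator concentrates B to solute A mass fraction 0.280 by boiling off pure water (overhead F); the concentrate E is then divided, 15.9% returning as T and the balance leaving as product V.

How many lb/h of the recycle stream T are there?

Overall solute A balance (none leaves overhead): solute A in fresh feed = solute A in product, i.e. 856×0.045 = (1−0.159)·E·0.280.
E = 38.52/(0.280×0.841) = 163.58 lb/h.
Recycle T = 0.159×163.58 = 26.009 lb/h.

26.01 lb/h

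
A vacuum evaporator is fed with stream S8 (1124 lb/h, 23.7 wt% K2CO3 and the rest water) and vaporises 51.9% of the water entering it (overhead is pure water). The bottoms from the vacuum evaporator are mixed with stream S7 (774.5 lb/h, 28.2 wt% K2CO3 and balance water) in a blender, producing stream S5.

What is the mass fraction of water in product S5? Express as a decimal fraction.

Vapour removed = 0.519×0.763×1124 = 445.1 lb/h; concentrate = 678.9 lb/h.
water reaching the mixer = 412.51 (from concentrate) + 774.5×0.718 = 968.6 lb/h.
Product flow = 678.9 + 774.5 = 1453.4 lb/h; water fraction = 0.6664.

0.6664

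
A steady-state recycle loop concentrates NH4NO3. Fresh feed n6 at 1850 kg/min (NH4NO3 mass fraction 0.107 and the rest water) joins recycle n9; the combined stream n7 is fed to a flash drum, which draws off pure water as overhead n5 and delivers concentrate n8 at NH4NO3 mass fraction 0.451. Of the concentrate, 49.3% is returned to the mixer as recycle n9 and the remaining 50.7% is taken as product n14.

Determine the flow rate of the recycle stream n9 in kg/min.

Overall NH4NO3 balance (none leaves overhead): NH4NO3 in fresh feed = NH4NO3 in product, i.e. 1850×0.107 = (1−0.493)·n8·0.451.
n8 = 197.95/(0.451×0.507) = 865.71 kg/min.
Recycle n9 = 0.493×865.71 = 426.79 kg/min.

426.8 kg/min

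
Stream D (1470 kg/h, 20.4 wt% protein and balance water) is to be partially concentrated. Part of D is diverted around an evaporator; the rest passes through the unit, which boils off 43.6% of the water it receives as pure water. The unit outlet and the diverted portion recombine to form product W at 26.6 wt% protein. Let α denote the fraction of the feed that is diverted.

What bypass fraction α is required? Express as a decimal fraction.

0.328

All 1470×0.204 = 299.88 kg/h of protein reaches W, so W = 299.88/0.266 = 1127.4 kg/h and vapour = 342.63 kg/h.
The evaporator receives (1−α)·1470 of feed at 0.796 water and removes 0.436 of that water:
0.436×0.796×(1−α)×1470 = 342.63
(1−α) = 342.63/510.17 = 0.6716;  α = 0.3284.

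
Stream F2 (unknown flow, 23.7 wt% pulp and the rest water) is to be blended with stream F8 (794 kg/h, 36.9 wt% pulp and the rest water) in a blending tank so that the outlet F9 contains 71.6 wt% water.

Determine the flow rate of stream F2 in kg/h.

Let F2 be the unknown flow. Total out = 794 + F2.
water balance: 501.01 + 0.763·F2 = 0.716·(794 + F2)
(0.763 − 0.716)·F2 = 0.716×794 − 501.01 = 67.49
F2 = 67.49 / 0.047 = 1436 kg/h

1436 kg/h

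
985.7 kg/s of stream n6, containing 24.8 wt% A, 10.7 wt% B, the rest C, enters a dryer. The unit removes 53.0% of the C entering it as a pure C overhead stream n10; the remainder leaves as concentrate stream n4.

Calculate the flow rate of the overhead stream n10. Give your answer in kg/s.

337 kg/s

C entering = 985.7×0.645 = 635.78 kg/s; overhead removed = 0.530×635.78 = 336.96 kg/s.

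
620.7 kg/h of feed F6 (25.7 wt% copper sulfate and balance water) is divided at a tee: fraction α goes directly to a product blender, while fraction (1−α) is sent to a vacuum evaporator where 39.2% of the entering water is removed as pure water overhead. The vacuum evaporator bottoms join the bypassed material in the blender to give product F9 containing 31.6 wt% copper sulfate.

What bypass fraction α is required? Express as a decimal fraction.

All 620.7×0.257 = 159.52 kg/h of copper sulfate reaches F9, so F9 = 159.52/0.316 = 504.81 kg/h and vapour = 115.89 kg/h.
The evaporator receives (1−α)·620.7 of feed at 0.743 water and removes 0.392 of that water:
0.392×0.743×(1−α)×620.7 = 115.89
(1−α) = 115.89/180.78 = 0.6410;  α = 0.3590.

0.359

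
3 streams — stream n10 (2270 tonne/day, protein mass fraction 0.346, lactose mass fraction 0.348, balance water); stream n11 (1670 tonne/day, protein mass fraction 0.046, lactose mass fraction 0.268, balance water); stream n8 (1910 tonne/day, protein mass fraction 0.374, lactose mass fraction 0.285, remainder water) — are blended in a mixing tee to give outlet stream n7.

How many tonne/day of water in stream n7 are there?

2492 tonne/day

water out = water in = 2270×0.306 + 1670×0.686 + 1910×0.341 = 2491.6 tonne/day.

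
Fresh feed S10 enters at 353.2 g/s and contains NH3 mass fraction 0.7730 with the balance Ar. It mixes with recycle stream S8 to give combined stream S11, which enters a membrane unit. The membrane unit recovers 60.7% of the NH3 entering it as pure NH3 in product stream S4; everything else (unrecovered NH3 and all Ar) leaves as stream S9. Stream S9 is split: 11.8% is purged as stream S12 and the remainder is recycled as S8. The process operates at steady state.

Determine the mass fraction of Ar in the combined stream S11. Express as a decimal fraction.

0.6192

Ar enters only via S10 and leaves only via the purge: 353.2×0.227 = 0.118×(Ar in S9), and the membrane unit passes all Ar, so Ar in S11 = Ar in S9 = 679.46 g/s.
NH3 in S11: m_A = 353.2×0.773 + (1−0.118)·(1−0.607)·m_A, so m_A = 273.02/0.6534 = 417.87 g/s.
S11 = 417.87 + 679.46 = 1097.3 g/s.
Ar fraction in S11 = 679.46/1097.3 = 0.6192.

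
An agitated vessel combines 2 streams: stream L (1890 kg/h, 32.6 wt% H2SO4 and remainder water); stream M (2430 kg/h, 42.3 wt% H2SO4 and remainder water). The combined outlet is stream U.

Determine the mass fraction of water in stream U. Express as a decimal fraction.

Total flow out = 1890 + 2430 = 4320 kg/h.
water in = 1890×0.674 + 2430×0.577 = 2676 kg/h.
water mass fraction in U = 2676/4320 = 0.619.

0.619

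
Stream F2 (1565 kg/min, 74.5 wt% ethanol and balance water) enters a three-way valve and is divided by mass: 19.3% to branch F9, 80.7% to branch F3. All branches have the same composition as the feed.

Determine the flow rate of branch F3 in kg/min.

Branch F3 flow = 0.807×1565 = 1263 kg/min.

1263 kg/min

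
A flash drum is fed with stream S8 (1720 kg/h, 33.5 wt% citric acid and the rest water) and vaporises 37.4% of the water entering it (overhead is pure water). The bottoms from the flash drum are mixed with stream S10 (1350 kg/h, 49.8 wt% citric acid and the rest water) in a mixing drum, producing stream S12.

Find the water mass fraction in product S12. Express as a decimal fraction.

0.527

Vapour removed = 0.374×0.665×1720 = 427.78 kg/h; concentrate = 1292.2 kg/h.
water reaching the mixer = 716.02 (from concentrate) + 1350×0.502 = 1393.7 kg/h.
Product flow = 1292.2 + 1350 = 2642.2 kg/h; water fraction = 0.527.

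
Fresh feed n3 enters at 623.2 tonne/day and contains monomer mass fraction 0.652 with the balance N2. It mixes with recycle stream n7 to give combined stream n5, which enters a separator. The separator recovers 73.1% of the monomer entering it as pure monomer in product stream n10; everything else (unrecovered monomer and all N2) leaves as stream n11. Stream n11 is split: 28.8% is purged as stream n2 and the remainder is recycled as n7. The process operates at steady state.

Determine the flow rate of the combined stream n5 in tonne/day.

1256 tonne/day

N2 enters only via n3 and leaves only via the purge: 623.2×0.348 = 0.288×(N2 in n11), and the separator passes all N2, so N2 in n5 = N2 in n11 = 753.03 tonne/day.
monomer in n5: m_A = 623.2×0.652 + (1−0.288)·(1−0.731)·m_A, so m_A = 406.33/0.8085 = 502.59 tonne/day.
n5 = 502.59 + 753.03 = 1255.6 tonne/day.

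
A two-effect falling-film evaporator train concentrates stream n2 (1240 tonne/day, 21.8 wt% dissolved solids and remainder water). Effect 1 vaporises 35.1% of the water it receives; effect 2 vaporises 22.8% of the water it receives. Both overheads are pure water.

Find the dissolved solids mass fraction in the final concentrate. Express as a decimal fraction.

0.357

water in feed = 1240×0.782 = 969.68 tonne/day.
After stage 1: water left = (1−0.351)×969.68 = 629.32; stream total = 899.64 tonne/day.
After stage 2: water left = (1−0.228)×629.32 = 485.84; final concentrate = 756.16 tonne/day.
dissolved solids fraction = 270.32/756.16 = 0.357.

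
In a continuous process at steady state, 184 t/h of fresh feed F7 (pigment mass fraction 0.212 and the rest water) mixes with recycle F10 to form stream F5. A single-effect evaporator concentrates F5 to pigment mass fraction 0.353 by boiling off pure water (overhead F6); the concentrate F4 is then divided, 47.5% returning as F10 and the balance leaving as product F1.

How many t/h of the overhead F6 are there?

73.5 t/h

Overall pigment balance (none leaves overhead): pigment in fresh feed = pigment in product, i.e. 184×0.212 = (1−0.475)·F4·0.353.
F4 = 39.008/(0.353×0.525) = 210.48 t/h.
Recycle F10 = 0.475×210.48 = 99.98 t/h.
Combined feed F5 = 184 + 99.98 = 283.98 t/h.
Overhead F6 = F5 − F4 = 283.98 − 210.48 = 73.496 t/h.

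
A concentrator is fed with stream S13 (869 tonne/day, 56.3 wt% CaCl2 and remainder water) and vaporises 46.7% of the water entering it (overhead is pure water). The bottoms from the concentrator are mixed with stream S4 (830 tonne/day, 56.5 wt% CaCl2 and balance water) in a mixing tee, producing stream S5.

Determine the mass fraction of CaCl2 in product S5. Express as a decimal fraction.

Vapour removed = 0.467×0.437×869 = 177.34 tonne/day; concentrate = 691.66 tonne/day.
CaCl2 reaching the mixer = 489.25 (from concentrate) + 830×0.565 = 958.2 tonne/day.
Product flow = 691.66 + 830 = 1521.7 tonne/day; CaCl2 fraction = 0.630.

0.630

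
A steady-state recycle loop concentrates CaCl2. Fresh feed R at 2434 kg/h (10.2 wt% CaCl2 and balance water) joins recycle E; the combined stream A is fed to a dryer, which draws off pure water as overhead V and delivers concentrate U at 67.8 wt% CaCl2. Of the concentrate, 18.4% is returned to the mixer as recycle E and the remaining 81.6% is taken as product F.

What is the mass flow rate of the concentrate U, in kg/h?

Overall CaCl2 balance (none leaves overhead): CaCl2 in fresh feed = CaCl2 in product, i.e. 2434×0.102 = (1−0.184)·U·0.678.
U = 248.27/(0.678×0.816) = 448.75 kg/h.

448.7 kg/h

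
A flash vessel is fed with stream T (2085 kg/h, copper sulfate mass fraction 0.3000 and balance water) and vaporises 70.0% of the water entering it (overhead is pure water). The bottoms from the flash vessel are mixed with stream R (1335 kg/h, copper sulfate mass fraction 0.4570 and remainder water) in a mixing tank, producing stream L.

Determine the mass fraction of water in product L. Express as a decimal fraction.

Vapour removed = 0.700×0.700×2085 = 1021.6 kg/h; concentrate = 1063.3 kg/h.
water reaching the mixer = 437.85 (from concentrate) + 1335×0.543 = 1162.8 kg/h.
Product flow = 1063.3 + 1335 = 2398.3 kg/h; water fraction = 0.4848.

0.4848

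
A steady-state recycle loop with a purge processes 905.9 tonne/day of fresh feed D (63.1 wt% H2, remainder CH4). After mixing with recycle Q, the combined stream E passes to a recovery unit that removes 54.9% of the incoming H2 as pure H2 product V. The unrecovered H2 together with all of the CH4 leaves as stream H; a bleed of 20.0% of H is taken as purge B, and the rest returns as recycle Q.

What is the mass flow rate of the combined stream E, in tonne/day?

2566 tonne/day

CH4 enters only via D and leaves only via the purge: 905.9×0.369 = 0.200×(CH4 in H), and the recovery unit passes all CH4, so CH4 in E = CH4 in H = 1671.4 tonne/day.
H2 in E: m_A = 905.9×0.631 + (1−0.200)·(1−0.549)·m_A, so m_A = 571.62/0.6392 = 894.28 tonne/day.
E = 894.28 + 1671.4 = 2565.7 tonne/day.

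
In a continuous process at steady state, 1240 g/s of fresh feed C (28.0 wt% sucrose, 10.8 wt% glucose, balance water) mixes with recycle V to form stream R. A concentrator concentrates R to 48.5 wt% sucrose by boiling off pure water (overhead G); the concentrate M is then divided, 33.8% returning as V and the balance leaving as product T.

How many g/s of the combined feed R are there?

1606 g/s

Overall sucrose balance (none leaves overhead): sucrose in fresh feed = sucrose in product, i.e. 1240×0.280 = (1−0.338)·M·0.485.
M = 347.2/(0.485×0.662) = 1081.4 g/s.
Recycle V = 0.338×1081.4 = 365.51 g/s.
Combined feed R = 1240 + 365.51 = 1605.5 g/s.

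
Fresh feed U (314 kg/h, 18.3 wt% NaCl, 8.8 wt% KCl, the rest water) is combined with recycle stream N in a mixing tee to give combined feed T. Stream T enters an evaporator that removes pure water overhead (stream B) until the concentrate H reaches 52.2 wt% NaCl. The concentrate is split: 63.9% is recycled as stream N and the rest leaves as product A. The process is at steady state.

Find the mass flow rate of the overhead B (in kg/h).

203.9 kg/h

Overall NaCl balance (none leaves overhead): NaCl in fresh feed = NaCl in product, i.e. 314×0.183 = (1−0.639)·H·0.522.
H = 57.462/(0.522×0.361) = 304.93 kg/h.
Recycle N = 0.639×304.93 = 194.85 kg/h.
Combined feed T = 314 + 194.85 = 508.85 kg/h.
Overhead B = T − H = 508.85 − 304.93 = 203.92 kg/h.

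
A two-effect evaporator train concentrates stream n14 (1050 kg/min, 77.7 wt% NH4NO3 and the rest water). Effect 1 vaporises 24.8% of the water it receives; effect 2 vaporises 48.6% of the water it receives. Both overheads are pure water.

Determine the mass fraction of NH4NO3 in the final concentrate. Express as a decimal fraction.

water in feed = 1050×0.223 = 234.15 kg/min.
After stage 1: water left = (1−0.248)×234.15 = 176.08; stream total = 991.93 kg/min.
After stage 2: water left = (1−0.486)×176.08 = 90.506; final concentrate = 906.36 kg/min.
NH4NO3 fraction = 815.85/906.36 = 0.9001.

0.9001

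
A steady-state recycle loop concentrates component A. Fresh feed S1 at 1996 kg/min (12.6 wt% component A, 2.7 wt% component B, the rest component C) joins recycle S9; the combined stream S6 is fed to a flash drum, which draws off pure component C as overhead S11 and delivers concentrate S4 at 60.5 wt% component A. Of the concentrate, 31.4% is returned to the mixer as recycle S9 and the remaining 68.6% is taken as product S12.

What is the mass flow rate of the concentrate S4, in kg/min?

606 kg/min

Overall component A balance (none leaves overhead): component A in fresh feed = component A in product, i.e. 1996×0.126 = (1−0.314)·S4·0.605.
S4 = 251.5/(0.605×0.686) = 605.97 kg/min.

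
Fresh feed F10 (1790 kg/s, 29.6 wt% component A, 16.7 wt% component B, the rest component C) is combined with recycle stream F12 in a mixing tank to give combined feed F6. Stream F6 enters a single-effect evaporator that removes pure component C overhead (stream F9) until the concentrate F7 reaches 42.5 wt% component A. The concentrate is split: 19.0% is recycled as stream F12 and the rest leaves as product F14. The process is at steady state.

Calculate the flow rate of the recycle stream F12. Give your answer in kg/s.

Overall component A balance (none leaves overhead): component A in fresh feed = component A in product, i.e. 1790×0.296 = (1−0.190)·F7·0.425.
F7 = 529.84/(0.425×0.810) = 1539.1 kg/s.
Recycle F12 = 0.190×1539.1 = 292.43 kg/s.

292.4 kg/s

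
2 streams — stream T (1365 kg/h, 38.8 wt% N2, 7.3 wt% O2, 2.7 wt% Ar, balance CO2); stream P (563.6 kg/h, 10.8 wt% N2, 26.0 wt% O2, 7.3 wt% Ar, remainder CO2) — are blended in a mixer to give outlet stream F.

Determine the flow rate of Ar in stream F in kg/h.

78 kg/h

Ar out = Ar in = 1365×0.027 + 563.6×0.073 = 77.998 kg/h.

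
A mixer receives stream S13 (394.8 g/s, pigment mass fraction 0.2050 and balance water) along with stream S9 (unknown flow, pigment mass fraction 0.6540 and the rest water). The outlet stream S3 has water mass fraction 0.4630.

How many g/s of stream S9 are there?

Let S9 be the unknown flow. Total out = 394.8 + S9.
water balance: 313.87 + 0.346·S9 = 0.463·(394.8 + S9)
(0.346 − 0.463)·S9 = 0.463×394.8 − 313.87 = -131.07
S9 = -131.07 / -0.117 = 1120.3 g/s

1120 g/s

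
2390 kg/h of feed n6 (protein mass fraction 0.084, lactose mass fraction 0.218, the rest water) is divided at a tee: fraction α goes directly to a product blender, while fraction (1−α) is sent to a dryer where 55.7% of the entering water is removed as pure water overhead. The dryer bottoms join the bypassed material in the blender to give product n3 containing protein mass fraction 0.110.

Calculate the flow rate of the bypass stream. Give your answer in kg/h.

All 2390×0.084 = 200.76 kg/h of protein reaches n3, so n3 = 200.76/0.110 = 1825.1 kg/h and vapour = 564.91 kg/h.
The evaporator receives (1−α)·2390 of feed at 0.698 water and removes 0.557 of that water:
0.557×0.698×(1−α)×2390 = 564.91
(1−α) = 564.91/929.2 = 0.6080;  α = 0.3920.
Bypass flow = 0.3920×2390 = 936.99 kg/h.

937 kg/h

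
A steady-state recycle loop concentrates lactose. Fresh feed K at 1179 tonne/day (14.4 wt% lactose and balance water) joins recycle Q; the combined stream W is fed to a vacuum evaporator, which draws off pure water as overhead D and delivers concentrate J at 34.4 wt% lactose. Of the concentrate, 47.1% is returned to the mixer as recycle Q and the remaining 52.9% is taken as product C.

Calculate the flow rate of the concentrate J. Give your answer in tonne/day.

933 tonne/day

Overall lactose balance (none leaves overhead): lactose in fresh feed = lactose in product, i.e. 1179×0.144 = (1−0.471)·J·0.344.
J = 169.78/(0.344×0.529) = 932.96 tonne/day.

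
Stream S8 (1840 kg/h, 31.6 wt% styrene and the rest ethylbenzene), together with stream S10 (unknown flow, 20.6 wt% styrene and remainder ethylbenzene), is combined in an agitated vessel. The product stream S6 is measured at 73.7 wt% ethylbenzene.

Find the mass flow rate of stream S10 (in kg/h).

Let S10 be the unknown flow. Total out = 1840 + S10.
ethylbenzene balance: 1258.6 + 0.794·S10 = 0.737·(1840 + S10)
(0.794 − 0.737)·S10 = 0.737×1840 − 1258.6 = 97.52
S10 = 97.52 / 0.057 = 1710.9 kg/h

1711 kg/h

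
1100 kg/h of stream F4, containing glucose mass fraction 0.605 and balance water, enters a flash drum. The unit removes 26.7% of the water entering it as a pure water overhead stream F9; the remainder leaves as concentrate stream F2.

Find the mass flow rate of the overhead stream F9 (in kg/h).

water entering = 1100×0.395 = 434.5 kg/h; overhead removed = 0.267×434.5 = 116.01 kg/h.

116 kg/h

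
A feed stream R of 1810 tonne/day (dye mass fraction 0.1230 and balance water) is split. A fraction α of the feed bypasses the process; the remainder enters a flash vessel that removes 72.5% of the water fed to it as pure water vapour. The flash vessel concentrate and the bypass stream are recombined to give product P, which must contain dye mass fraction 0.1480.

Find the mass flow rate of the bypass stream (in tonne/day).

All 1810×0.123 = 222.63 tonne/day of dye reaches P, so P = 222.63/0.148 = 1504.3 tonne/day and vapour = 305.74 tonne/day.
The evaporator receives (1−α)·1810 of feed at 0.877 water and removes 0.725 of that water:
0.725×0.877×(1−α)×1810 = 305.74
(1−α) = 305.74/1150.8 = 0.2657;  α = 0.7343.
Bypass flow = 0.7343×1810 = 1329.1 tonne/day.

1329 tonne/day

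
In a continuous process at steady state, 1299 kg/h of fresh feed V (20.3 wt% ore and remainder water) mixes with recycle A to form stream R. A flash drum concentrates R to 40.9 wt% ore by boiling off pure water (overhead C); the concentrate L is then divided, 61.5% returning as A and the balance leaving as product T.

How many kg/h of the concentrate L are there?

1675 kg/h

Overall ore balance (none leaves overhead): ore in fresh feed = ore in product, i.e. 1299×0.203 = (1−0.615)·L·0.409.
L = 263.7/(0.409×0.385) = 1674.6 kg/h.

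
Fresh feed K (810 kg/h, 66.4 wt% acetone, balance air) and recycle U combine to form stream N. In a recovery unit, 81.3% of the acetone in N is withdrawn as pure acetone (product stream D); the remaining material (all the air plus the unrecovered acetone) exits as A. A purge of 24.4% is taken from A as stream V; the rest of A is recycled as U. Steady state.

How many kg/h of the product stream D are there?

509.3 kg/h

acetone in N: m_A = 810×0.664 + (1−0.244)·(1−0.813)·m_A, so m_A = 537.84/0.8586 = 626.39 kg/h.
Product D = 0.813×626.39 = 509.26 kg/h.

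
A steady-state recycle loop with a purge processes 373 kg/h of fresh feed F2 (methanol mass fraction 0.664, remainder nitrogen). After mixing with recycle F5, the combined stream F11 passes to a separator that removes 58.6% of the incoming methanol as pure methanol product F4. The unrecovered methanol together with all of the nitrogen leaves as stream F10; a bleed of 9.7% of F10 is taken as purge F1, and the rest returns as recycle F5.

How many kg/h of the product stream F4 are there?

methanol in F11: m_A = 373×0.664 + (1−0.097)·(1−0.586)·m_A, so m_A = 247.67/0.6262 = 395.54 kg/h.
Product F4 = 0.586×395.54 = 231.79 kg/h.

231.8 kg/h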